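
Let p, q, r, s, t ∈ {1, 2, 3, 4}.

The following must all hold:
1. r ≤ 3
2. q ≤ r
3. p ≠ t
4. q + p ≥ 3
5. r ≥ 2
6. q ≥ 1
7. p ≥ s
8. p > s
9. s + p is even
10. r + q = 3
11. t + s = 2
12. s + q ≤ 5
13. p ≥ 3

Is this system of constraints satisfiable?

Satisfiable

Try p = 3, q = 1, r = 2, s = 1, t = 1.
Check constraint 4: q + p = 4; constraint 10: r + q = 3. The remaining constraints are straightforward to verify.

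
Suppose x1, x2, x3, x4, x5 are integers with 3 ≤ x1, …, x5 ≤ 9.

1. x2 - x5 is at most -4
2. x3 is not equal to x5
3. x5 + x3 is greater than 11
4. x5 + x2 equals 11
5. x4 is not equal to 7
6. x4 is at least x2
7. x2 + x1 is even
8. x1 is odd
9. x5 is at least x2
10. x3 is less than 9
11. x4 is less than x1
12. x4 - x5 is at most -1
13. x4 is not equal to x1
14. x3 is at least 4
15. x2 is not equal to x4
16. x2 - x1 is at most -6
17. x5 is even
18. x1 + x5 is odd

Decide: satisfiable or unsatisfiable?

Take x1 = 9, x2 = 3, x3 = 6, x4 = 6, x5 = 8. Then constraint 1: x2 - x5 = -5; constraint 3: x5 + x3 = 14; constraint 4: x5 + x2 = 11, and every other listed constraint is also met.

Satisfiable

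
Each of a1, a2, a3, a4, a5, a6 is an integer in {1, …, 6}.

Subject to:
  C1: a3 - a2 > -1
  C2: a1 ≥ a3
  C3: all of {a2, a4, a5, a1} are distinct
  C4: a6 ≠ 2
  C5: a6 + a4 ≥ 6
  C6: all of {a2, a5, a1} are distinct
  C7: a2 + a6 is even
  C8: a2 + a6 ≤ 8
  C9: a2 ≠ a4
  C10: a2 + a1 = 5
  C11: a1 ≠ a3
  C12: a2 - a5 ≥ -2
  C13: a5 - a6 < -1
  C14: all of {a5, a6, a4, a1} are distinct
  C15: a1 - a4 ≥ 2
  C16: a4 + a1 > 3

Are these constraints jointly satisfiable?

Setting (a1, a2, a3, a4, a5, a6) = (4, 1, 1, 2, 3, 5) satisfies everything: constraint 1: a3 - a2 = 0; constraint 5: a6 + a4 = 7, and the others follow.

Satisfiable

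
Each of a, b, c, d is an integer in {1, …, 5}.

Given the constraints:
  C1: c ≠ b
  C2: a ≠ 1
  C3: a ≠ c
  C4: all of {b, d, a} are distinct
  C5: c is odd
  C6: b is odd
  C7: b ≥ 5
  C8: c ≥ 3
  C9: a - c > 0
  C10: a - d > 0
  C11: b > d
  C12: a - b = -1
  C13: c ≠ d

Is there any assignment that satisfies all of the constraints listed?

Satisfiable

The assignment a = 4, b = 5, c = 3, d = 2 works:
  constraint 9 holds since a - c = 1.
  constraint 10 holds since a - d = 2.
The rest check out directly.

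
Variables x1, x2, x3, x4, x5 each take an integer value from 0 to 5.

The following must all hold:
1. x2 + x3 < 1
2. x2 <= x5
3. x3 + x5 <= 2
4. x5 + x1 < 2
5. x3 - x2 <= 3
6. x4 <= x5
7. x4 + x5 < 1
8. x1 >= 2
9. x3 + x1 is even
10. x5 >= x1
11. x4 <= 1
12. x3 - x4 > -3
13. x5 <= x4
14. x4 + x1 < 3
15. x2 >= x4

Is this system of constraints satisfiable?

Unsatisfiable

From constraints 8 and 10: x5 ≥ x1 and x1 ≥ 2, so x5 ≥ 2. From constraints 11 and 13: x5 ≤ x4 and x4 ≤ 1, so x5 ≤ 1. But 1 < 2, so no value of x5 works.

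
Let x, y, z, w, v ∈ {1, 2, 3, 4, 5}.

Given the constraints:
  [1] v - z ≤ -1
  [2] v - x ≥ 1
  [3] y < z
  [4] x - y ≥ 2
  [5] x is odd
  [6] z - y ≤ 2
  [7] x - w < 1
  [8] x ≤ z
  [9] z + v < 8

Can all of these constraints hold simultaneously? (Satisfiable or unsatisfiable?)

Unsatisfiable

Constraints 1, 2, 4, and 6 give z − v ≥ 1, v − x ≥ 1, x − y ≥ 2, y − z ≥ -2.
Adding all 4 inequalities: the left sides telescope to 0, and the right sides sum to 1 + 1 + 2 + (-2) = 2. So 0 ≥ 2, which is false.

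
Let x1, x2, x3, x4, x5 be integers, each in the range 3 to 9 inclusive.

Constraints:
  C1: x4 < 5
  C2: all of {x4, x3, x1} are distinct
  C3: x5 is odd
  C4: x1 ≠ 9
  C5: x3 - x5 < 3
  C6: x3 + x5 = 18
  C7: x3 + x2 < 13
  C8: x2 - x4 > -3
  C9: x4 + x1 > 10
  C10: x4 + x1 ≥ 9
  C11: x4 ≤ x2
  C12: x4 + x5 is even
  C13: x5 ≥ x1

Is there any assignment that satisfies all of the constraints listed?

Satisfiable

The assignment x1 = 8, x2 = 3, x3 = 9, x4 = 3, x5 = 9 works:
  constraint 5 holds since x3 - x5 = 0.
  constraint 6 holds since x3 + x5 = 18.
The rest check out directly.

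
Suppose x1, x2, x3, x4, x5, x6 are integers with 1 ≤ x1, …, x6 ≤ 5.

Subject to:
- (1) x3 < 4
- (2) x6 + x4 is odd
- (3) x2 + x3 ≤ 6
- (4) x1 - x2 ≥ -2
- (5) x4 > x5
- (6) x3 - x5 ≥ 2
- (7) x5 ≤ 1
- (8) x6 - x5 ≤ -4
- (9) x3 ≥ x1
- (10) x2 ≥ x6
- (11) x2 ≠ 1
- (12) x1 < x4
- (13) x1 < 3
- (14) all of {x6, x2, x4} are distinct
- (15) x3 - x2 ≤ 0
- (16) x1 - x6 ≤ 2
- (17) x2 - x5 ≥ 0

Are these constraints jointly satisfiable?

Unsatisfiable

Constraints 4, 6, 8, 15, and 16 give x6 − x1 ≥ -2, x1 − x2 ≥ -2, x2 − x3 ≥ 0, x3 − x5 ≥ 2, x5 − x6 ≥ 4.
Adding all 5 inequalities: the left sides telescope to 0, and the right sides sum to (-2) + (-2) + 0 + 2 + 4 = 2. So 0 ≥ 2, which is false.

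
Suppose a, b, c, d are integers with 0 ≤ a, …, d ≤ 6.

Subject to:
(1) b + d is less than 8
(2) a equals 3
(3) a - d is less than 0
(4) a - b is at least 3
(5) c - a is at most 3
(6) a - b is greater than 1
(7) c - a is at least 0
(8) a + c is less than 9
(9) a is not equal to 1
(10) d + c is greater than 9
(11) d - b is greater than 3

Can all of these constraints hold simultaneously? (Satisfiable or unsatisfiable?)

Satisfiable

Try a = 3, b = 0, c = 4, d = 6.
Check constraint 1: b + d = 6; constraint 3: a - d = -3; constraint 4: a - b = 3. The remaining constraints are straightforward to verify.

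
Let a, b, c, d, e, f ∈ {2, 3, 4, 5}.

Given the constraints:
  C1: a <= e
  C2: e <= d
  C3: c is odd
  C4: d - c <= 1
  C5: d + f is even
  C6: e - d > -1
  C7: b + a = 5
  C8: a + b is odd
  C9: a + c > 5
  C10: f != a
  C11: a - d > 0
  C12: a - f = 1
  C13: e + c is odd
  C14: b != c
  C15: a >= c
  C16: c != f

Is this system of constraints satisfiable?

Constraints 1, 2, and 11 give e ≤ d, d < a, a ≤ e. Chaining: e ≤ d < a ≤ e, which forces e < e — impossible.

Unsatisfiable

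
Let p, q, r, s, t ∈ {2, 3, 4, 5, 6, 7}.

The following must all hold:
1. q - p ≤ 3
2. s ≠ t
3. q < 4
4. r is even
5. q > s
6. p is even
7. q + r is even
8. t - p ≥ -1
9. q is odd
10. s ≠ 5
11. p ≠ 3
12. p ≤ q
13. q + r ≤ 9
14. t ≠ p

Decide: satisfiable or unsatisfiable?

Constraint 9 makes q odd and constraint 4 makes r even, so q + r must be odd. Constraint 7 says q + r is even — contradiction.

Unsatisfiable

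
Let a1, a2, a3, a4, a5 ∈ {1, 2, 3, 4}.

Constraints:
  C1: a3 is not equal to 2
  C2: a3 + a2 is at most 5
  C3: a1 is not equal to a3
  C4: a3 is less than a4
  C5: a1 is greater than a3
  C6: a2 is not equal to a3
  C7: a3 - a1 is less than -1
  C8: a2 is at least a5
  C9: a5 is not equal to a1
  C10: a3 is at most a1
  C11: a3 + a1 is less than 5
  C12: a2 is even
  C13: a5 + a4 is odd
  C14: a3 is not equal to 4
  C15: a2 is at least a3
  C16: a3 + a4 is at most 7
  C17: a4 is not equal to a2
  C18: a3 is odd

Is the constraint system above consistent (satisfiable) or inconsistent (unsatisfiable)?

Try a1 = 3, a2 = 2, a3 = 1, a4 = 3, a5 = 2.
Check constraint 2: a3 + a2 = 3; constraint 7: a3 - a1 = -2. The remaining constraints are straightforward to verify.

Satisfiable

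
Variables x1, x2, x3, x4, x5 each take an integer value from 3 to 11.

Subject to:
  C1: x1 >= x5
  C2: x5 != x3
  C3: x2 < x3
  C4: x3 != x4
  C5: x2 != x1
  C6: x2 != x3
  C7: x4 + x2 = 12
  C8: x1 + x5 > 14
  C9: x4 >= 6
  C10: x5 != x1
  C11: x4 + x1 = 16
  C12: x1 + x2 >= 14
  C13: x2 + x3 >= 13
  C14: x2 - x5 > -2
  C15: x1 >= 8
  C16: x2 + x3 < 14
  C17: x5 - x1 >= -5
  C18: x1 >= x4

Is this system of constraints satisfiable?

Try x1 = 9, x2 = 5, x3 = 8, x4 = 7, x5 = 6.
Check constraint 7: x4 + x2 = 12; constraint 8: x1 + x5 = 15. The remaining constraints are straightforward to verify.

Satisfiable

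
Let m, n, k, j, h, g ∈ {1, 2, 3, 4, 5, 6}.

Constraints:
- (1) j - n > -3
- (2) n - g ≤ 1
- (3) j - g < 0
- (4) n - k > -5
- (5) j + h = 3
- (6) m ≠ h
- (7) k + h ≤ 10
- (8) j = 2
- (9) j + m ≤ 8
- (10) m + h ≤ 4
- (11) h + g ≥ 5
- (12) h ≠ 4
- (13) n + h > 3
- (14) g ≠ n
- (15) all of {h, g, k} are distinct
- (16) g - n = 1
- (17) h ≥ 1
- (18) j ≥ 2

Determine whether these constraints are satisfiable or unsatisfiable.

One satisfying assignment is m = 3, n = 3, k = 6, j = 2, h = 1, g = 4.
For the less obvious constraints — constraint 1: j - n = -1; constraint 2: n - g = -1 — and the others hold by inspection.

Satisfiable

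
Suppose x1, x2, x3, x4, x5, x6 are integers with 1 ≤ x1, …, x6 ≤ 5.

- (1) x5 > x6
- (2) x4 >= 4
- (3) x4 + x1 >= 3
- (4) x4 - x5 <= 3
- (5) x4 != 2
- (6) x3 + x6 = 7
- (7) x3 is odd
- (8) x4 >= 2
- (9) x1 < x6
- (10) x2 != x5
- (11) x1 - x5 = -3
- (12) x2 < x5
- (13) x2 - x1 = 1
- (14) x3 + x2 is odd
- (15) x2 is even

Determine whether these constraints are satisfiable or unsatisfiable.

Satisfiable

Setting (x1, x2, x3, x4, x5, x6) = (1, 2, 5, 4, 4, 2) satisfies everything: constraint 3: x4 + x1 = 5; constraint 4: x4 - x5 = 0, and the others follow.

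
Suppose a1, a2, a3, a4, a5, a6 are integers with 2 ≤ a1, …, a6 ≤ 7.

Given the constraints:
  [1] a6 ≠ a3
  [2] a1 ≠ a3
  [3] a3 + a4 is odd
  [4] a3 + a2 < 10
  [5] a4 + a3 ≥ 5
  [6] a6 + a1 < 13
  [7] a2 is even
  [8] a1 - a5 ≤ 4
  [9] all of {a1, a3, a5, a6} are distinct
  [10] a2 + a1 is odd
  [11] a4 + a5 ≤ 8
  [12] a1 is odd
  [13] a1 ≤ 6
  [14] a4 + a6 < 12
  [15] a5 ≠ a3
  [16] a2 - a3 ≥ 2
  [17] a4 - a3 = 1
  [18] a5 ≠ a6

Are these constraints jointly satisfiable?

Take a1 = 5, a2 = 6, a3 = 3, a4 = 4, a5 = 4, a6 = 6. Then constraint 4: a3 + a2 = 9; constraint 5: a4 + a3 = 7; constraint 6: a6 + a1 = 11, and every other listed constraint is also met.

Satisfiable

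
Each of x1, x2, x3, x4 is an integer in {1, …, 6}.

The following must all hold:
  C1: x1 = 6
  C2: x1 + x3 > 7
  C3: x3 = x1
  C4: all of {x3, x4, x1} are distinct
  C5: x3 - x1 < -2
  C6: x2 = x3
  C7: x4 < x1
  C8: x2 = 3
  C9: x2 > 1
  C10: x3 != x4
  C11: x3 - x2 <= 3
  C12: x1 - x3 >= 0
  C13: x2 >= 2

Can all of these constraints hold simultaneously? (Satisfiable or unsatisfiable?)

Unsatisfiable

Constraint 8 fixes x2 = 3 and constraint 1 fixes x1 = 6. Constraints 3 and 6 give x2 = x3 = x1, so x2 = x1. But 3 ≠ 6 — contradiction.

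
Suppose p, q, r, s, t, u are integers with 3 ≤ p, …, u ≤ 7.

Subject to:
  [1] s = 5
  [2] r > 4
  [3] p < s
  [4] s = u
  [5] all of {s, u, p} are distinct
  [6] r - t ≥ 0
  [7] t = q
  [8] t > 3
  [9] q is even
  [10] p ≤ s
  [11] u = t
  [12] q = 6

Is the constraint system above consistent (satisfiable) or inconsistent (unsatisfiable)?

Constraint 1 fixes s = 5 and constraint 12 fixes q = 6. Constraints 4, 7, and 11 give s = u = t = q, so s = q. But 5 ≠ 6 — contradiction.

Unsatisfiable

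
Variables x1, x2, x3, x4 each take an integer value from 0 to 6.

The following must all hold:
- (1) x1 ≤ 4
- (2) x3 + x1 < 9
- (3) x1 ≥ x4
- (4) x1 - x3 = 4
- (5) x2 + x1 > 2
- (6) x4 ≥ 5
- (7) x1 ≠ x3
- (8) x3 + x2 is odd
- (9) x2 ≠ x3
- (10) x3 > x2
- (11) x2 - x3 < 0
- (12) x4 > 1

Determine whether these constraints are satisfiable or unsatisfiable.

Unsatisfiable

From constraint 6: x4 ≥ 5. From constraints 1 and 3: x4 ≤ x1 and x1 ≤ 4, so x4 ≤ 4. But 4 < 5, so no value of x4 works.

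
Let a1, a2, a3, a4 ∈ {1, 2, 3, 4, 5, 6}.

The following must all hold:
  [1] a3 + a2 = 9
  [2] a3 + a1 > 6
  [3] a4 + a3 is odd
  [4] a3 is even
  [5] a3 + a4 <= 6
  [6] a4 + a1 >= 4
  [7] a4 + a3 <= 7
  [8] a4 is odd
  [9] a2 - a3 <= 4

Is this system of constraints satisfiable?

Try a1 = 5, a2 = 5, a3 = 4, a4 = 1.
Check constraint 1: a3 + a2 = 9; constraint 2: a3 + a1 = 9; constraint 5: a3 + a4 = 5. The remaining constraints are straightforward to verify.

Satisfiable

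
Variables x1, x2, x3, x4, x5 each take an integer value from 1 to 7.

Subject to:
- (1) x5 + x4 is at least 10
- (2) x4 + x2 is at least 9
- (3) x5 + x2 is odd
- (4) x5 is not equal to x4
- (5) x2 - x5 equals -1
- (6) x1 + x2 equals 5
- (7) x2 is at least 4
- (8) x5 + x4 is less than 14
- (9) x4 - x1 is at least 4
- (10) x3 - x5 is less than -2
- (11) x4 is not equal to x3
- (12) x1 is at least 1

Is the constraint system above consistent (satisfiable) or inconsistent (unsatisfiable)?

Satisfiable

Take x1 = 1, x2 = 4, x3 = 1, x4 = 7, x5 = 5. Then constraint 1: x5 + x4 = 12; constraint 2: x4 + x2 = 11; constraint 5: x2 - x5 = -1, and every other listed constraint is also met.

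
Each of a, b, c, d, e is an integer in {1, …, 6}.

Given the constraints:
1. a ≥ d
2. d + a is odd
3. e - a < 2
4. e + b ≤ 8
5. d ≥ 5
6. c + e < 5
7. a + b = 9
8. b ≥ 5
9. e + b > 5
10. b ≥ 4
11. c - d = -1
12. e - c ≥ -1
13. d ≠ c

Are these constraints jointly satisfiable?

Unsatisfiable

From constraints 1 and 5: a ≥ d ≥ 5. From constraint 8: b ≥ 5. Hence a + b ≥ 10. But constraint 7 requires a + b = 9, and 9 < 10. Contradiction.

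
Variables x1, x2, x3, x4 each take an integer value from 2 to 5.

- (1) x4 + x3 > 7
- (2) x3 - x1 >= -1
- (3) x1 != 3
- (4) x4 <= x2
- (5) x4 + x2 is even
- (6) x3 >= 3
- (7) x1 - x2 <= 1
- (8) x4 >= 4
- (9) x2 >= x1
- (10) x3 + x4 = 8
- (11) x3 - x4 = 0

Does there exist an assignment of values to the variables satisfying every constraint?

Try x1 = 2, x2 = 4, x3 = 4, x4 = 4.
Check constraint 1: x4 + x3 = 8; constraint 2: x3 - x1 = 2. The remaining constraints are straightforward to verify.

Satisfiable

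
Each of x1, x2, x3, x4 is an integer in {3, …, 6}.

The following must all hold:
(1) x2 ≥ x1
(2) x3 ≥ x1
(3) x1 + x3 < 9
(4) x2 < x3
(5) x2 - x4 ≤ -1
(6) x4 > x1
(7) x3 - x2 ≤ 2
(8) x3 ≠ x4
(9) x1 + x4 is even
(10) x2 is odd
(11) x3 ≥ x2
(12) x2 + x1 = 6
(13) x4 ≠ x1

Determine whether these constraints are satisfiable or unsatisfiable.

Satisfiable

One satisfying assignment is x1 = 3, x2 = 3, x3 = 4, x4 = 5.
For the less obvious constraints — constraint 3: x1 + x3 = 7; constraint 5: x2 - x4 = -2 — and the others hold by inspection.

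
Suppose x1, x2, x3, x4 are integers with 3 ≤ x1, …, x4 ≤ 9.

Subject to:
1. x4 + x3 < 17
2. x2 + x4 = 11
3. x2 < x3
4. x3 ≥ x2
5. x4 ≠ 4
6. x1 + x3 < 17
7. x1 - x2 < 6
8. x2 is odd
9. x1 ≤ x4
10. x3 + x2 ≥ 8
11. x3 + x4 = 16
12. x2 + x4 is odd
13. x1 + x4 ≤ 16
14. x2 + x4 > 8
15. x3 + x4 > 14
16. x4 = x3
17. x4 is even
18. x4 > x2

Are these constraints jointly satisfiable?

Satisfiable

The assignment x1 = 8, x2 = 3, x3 = 8, x4 = 8 works:
  constraint 1 holds since x4 + x3 = 16.
  constraint 2 holds since x2 + x4 = 11.
  constraint 6 holds since x1 + x3 = 16.
The rest check out directly.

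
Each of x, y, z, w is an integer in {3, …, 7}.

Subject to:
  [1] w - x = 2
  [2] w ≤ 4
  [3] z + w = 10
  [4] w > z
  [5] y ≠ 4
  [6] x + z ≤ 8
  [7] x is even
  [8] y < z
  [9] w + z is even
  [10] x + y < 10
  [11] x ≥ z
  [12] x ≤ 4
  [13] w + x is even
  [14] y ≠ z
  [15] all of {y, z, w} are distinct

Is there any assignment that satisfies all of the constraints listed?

From constraints 11 and 12: z ≤ x ≤ 4. From constraint 2: w ≤ 4. Hence z + w ≤ 8. But constraint 3 requires z + w = 10, and 10 > 8. Contradiction.

Unsatisfiable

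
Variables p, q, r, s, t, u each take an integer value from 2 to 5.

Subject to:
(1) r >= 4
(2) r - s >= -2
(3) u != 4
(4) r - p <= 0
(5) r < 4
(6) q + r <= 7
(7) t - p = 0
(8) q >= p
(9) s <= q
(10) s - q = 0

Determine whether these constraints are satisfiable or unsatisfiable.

From constraint 1: r ≥ 4. From constraint 5: r ≤ 3. But 3 < 4, so no value of r works.

Unsatisfiable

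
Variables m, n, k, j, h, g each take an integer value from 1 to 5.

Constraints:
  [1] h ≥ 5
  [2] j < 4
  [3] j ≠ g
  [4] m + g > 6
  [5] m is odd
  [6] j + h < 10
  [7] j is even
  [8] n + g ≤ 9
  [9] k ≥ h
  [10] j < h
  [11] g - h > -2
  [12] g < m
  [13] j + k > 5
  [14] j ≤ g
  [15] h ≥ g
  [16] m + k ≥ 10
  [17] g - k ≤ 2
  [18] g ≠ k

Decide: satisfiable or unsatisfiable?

Satisfiable

One satisfying assignment is m = 5, n = 4, k = 5, j = 2, h = 5, g = 4.
For the less obvious constraints — constraint 4: m + g = 9; constraint 6: j + h = 7 — and the others hold by inspection.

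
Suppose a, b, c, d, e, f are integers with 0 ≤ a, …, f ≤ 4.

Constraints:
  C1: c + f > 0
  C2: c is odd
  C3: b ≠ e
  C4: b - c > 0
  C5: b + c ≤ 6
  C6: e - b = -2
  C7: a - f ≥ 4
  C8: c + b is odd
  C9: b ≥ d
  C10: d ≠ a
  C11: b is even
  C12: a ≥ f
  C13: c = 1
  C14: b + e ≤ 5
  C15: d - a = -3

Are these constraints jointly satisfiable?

Try a = 4, b = 2, c = 1, d = 1, e = 0, f = 0.
Check constraint 1: c + f = 1; constraint 4: b - c = 1; constraint 5: b + c = 3. The remaining constraints are straightforward to verify.

Satisfiable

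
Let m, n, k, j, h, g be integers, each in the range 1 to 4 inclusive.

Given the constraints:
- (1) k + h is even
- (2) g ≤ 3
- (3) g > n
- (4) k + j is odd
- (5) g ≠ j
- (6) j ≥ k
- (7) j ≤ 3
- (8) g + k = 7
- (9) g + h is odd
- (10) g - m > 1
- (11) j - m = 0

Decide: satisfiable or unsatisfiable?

From constraint 2: g ≤ 3. From constraints 6 and 7: k ≤ j ≤ 3. Hence g + k ≤ 6. But constraint 8 requires g + k = 7, and 7 > 6. Contradiction.

Unsatisfiable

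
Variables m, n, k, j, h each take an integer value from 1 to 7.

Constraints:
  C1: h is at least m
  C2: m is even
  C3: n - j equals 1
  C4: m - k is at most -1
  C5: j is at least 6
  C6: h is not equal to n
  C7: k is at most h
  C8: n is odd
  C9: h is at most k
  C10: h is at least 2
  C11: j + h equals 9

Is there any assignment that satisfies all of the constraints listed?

The assignment m = 2, n = 7, k = 3, j = 6, h = 3 works:
  constraint 3 holds since n - j = 1.
  constraint 4 holds since m - k = -1.
The rest check out directly.

Satisfiable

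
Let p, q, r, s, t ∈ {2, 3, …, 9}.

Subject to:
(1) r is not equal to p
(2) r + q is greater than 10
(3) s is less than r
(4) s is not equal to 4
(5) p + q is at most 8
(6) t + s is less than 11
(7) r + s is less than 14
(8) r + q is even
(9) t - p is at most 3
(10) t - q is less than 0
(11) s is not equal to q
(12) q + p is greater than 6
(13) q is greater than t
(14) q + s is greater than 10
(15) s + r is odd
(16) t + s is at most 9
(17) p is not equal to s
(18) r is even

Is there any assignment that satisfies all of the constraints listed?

Satisfiable

Setting (p, q, r, s, t) = (2, 6, 6, 5, 3) satisfies everything: constraint 2: r + q = 12; constraint 5: p + q = 8; constraint 6: t + s = 8, and the others follow.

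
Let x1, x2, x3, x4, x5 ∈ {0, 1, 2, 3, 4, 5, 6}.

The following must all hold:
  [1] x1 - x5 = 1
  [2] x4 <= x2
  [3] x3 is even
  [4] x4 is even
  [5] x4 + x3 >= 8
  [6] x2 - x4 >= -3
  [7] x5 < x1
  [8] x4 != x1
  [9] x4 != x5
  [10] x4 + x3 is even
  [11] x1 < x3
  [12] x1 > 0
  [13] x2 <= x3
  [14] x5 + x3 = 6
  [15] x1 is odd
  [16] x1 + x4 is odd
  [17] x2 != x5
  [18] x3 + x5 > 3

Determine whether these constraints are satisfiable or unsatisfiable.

Satisfiable

Try x1 = 3, x2 = 4, x3 = 4, x4 = 4, x5 = 2.
Check constraint 1: x1 - x5 = 1; constraint 5: x4 + x3 = 8. The remaining constraints are straightforward to verify.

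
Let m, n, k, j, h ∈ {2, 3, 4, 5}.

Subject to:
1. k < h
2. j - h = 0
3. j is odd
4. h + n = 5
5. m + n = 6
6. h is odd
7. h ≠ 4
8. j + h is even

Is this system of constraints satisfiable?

Satisfiable

Try m = 4, n = 2, k = 2, j = 3, h = 3.
Check constraint 2: j - h = 0; constraint 4: h + n = 5. The remaining constraints are straightforward to verify.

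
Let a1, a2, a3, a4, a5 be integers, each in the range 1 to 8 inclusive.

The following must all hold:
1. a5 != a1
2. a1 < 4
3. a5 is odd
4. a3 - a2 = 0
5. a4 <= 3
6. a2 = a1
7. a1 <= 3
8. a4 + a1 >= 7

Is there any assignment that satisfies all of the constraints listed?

Unsatisfiable

From constraint 5: a4 ≤ 3. From constraint 7: a1 ≤ 3. Hence a4 + a1 ≤ 6. But constraint 8 requires a4 + a1 ≥ 7, and 7 > 6. Contradiction.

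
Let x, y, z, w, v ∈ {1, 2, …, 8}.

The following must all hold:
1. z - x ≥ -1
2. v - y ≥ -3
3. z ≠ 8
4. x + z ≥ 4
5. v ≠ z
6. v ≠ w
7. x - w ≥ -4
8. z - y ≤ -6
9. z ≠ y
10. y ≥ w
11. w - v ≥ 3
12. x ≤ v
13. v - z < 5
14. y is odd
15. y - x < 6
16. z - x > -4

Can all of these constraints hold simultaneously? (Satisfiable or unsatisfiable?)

Unsatisfiable

Constraints 1, 2, 7, 8, and 11 give y − z ≥ 6, z − x ≥ -1, x − w ≥ -4, w − v ≥ 3, v − y ≥ -3.
Adding all 5 inequalities: the left sides telescope to 0, and the right sides sum to 6 + (-1) + (-4) + 3 + (-3) = 1. So 0 ≥ 1, which is false.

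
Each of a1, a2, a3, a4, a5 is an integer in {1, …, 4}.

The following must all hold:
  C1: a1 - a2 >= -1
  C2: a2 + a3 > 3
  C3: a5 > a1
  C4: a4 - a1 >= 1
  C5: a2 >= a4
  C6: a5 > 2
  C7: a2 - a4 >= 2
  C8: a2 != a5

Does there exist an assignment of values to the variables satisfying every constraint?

Constraints 1, 4, and 7 give a4 − a1 ≥ 1, a1 − a2 ≥ -1, a2 − a4 ≥ 2.
Adding all 3 inequalities: the left sides telescope to 0, and the right sides sum to 1 + (-1) + 2 = 2. So 0 ≥ 2, which is false.

Unsatisfiable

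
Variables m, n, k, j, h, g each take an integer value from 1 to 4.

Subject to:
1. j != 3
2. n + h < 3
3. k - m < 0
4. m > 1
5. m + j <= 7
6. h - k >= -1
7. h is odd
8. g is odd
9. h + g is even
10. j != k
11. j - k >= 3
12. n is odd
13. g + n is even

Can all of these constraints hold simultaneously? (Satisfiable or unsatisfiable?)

Try m = 2, n = 1, k = 1, j = 4, h = 1, g = 1.
Check constraint 2: n + h = 2; constraint 3: k - m = -1. The remaining constraints are straightforward to verify.

Satisfiable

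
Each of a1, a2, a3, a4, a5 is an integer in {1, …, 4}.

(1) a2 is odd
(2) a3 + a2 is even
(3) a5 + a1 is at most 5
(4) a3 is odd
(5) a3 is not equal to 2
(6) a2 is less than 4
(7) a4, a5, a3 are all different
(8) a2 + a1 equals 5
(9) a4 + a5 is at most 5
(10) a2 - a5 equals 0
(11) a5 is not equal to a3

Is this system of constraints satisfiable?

Setting (a1, a2, a3, a4, a5) = (2, 3, 1, 2, 3) satisfies everything: constraint 3: a5 + a1 = 5; constraint 8: a2 + a1 = 5; constraint 9: a4 + a5 = 5, and the others follow.

Satisfiable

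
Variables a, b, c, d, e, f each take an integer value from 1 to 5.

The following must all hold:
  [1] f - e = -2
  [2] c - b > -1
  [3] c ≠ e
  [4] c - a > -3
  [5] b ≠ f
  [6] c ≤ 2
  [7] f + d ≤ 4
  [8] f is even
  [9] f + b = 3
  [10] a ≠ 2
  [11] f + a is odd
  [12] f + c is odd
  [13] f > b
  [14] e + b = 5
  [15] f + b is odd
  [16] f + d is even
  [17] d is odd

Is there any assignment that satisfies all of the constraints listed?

Constraint 8 makes f even and constraint 17 makes d odd, so f + d must be odd. Constraint 16 says f + d is even — contradiction.

Unsatisfiable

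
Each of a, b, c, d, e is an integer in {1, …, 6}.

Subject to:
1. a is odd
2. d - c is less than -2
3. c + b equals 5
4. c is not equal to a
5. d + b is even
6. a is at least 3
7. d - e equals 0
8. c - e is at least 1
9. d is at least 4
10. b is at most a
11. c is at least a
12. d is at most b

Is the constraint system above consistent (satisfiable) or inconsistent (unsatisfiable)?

Unsatisfiable

From constraints 6 and 11: c ≥ a ≥ 3. From constraints 9 and 12: b ≥ d ≥ 4. Hence c + b ≥ 7. But constraint 3 requires c + b = 5, and 5 < 7. Contradiction.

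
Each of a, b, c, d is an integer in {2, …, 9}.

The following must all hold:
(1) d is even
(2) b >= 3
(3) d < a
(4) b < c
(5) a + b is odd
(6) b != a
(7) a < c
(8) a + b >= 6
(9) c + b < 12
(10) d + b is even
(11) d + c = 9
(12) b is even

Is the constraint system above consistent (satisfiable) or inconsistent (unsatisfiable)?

Take a = 3, b = 4, c = 7, d = 2. Then constraint 8: a + b = 7; constraint 9: c + b = 11; constraint 11: d + c = 9, and every other listed constraint is also met.

Satisfiable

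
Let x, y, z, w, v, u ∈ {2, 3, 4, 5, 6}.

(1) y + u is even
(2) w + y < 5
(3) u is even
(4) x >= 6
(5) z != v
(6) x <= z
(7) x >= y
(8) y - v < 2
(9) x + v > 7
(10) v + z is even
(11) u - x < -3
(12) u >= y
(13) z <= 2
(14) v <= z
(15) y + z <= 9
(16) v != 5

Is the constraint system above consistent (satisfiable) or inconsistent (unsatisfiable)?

From constraints 4 and 6: z ≥ x and x ≥ 6, so z ≥ 6. From constraint 13: z ≤ 2. But 2 < 6, so no value of z works.

Unsatisfiable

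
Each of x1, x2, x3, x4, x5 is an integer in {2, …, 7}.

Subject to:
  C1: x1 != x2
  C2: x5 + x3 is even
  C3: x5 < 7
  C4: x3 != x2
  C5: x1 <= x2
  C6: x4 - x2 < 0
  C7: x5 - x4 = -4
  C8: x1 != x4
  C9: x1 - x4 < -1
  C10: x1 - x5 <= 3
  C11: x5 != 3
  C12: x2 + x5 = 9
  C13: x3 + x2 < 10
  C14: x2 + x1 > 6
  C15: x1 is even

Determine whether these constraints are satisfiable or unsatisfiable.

Satisfiable

Try x1 = 2, x2 = 7, x3 = 2, x4 = 6, x5 = 2.
Check constraint 6: x4 - x2 = -1; constraint 7: x5 - x4 = -4. The remaining constraints are straightforward to verify.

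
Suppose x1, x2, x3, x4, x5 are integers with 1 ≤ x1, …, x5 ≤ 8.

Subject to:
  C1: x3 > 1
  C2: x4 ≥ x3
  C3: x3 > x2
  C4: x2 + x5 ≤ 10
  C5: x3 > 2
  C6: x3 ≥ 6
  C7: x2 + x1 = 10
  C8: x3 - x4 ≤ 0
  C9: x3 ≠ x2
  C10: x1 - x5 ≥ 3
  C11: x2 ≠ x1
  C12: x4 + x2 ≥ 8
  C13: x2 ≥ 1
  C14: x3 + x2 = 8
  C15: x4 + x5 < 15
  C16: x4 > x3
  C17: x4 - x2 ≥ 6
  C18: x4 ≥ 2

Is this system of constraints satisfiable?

Satisfiable

One satisfying assignment is x1 = 8, x2 = 2, x3 = 6, x4 = 8, x5 = 5.
For the less obvious constraints — constraint 4: x2 + x5 = 7; constraint 7: x2 + x1 = 10; constraint 8: x3 - x4 = -2 — and the others hold by inspection.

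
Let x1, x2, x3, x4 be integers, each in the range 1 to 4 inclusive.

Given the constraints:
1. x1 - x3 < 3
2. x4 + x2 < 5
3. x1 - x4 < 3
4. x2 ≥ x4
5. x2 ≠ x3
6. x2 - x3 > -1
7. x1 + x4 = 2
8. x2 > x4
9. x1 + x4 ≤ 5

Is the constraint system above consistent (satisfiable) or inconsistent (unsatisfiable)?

Setting (x1, x2, x3, x4) = (1, 2, 1, 1) satisfies everything: constraint 1: x1 - x3 = 0; constraint 2: x4 + x2 = 3, and the others follow.

Satisfiable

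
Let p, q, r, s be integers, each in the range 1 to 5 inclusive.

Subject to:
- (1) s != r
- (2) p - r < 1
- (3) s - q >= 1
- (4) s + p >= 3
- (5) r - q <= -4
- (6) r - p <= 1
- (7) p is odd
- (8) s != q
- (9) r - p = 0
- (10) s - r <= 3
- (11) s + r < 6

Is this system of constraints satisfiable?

Unsatisfiable

Constraints 3, 5, and 10 give r − s ≥ -3, s − q ≥ 1, q − r ≥ 4.
Adding all 3 inequalities: the left sides telescope to 0, and the right sides sum to (-3) + 1 + 4 = 2. So 0 ≥ 2, which is false.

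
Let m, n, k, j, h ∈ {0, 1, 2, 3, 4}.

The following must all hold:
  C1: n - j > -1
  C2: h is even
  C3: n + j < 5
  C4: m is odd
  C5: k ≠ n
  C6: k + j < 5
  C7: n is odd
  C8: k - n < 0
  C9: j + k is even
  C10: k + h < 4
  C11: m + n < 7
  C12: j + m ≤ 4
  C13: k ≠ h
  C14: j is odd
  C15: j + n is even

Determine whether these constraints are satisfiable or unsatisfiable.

Satisfiable

The assignment m = 3, n = 3, k = 1, j = 1, h = 2 works:
  constraint 1 holds since n - j = 2.
  constraint 3 holds since n + j = 4.
The rest check out directly.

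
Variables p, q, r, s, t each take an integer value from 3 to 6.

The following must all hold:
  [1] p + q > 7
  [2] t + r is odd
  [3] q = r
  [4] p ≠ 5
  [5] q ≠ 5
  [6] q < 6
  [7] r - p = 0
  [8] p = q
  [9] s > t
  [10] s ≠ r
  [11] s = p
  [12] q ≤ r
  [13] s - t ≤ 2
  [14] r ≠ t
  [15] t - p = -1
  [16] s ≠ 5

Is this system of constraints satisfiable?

From constraints 3, 8, and 11, s = p = q = r, so s = r. But constraint 10 says s ≠ r. Contradiction.

Unsatisfiable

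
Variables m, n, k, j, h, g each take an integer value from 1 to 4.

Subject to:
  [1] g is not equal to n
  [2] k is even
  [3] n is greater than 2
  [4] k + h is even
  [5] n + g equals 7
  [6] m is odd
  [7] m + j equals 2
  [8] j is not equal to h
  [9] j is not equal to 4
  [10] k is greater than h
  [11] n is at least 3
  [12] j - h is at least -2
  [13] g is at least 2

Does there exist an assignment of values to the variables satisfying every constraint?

Take m = 1, n = 4, k = 4, j = 1, h = 2, g = 3. Then constraint 5: n + g = 7; constraint 7: m + j = 2, and every other listed constraint is also met.

Satisfiable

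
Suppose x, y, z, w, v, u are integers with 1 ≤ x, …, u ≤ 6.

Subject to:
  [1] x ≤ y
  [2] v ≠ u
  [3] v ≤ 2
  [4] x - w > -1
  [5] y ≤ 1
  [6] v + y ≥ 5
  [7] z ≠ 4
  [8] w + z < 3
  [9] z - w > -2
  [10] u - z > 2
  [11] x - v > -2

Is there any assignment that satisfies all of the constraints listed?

From constraint 3: v ≤ 2. From constraint 5: y ≤ 1. Hence v + y ≤ 3. But constraint 6 requires v + y ≥ 5, and 5 > 3. Contradiction.

Unsatisfiable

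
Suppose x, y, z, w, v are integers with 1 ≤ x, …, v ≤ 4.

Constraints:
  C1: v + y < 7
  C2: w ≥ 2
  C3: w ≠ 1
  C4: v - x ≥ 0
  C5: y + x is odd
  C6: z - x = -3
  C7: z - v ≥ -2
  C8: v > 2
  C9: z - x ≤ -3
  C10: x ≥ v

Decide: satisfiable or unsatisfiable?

Constraints 4, 7, and 9 give z − v ≥ -2, v − x ≥ 0, x − z ≥ 3.
Adding all 3 inequalities: the left sides telescope to 0, and the right sides sum to (-2) + 0 + 3 = 1. So 0 ≥ 1, which is false.

Unsatisfiable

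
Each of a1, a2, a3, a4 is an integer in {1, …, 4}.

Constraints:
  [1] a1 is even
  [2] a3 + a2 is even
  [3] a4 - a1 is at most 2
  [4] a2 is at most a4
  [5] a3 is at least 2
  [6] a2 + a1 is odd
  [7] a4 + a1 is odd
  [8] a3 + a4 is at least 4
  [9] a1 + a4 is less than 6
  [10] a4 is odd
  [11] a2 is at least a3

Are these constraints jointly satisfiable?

Satisfiable

Try a1 = 2, a2 = 3, a3 = 3, a4 = 3.
Check constraint 3: a4 - a1 = 1; constraint 8: a3 + a4 = 6; constraint 9: a1 + a4 = 5. The remaining constraints are straightforward to verify.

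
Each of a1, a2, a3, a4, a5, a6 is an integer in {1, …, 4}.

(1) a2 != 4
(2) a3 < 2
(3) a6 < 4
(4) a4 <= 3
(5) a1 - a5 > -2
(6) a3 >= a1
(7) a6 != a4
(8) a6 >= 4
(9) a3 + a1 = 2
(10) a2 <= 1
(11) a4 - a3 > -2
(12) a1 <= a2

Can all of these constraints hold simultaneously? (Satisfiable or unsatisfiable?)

Unsatisfiable

From constraint 8: a6 ≥ 4. From constraint 3: a6 ≤ 3. But 3 < 4, so no value of a6 works.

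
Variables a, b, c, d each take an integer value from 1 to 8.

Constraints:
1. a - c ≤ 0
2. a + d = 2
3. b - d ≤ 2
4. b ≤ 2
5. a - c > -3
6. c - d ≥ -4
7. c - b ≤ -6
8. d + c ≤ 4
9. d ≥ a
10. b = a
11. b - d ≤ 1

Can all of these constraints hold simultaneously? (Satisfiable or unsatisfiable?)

Unsatisfiable

Constraints 6, 7, and 11 give b − c ≥ 6, c − d ≥ -4, d − b ≥ -1.
Adding all 3 inequalities: the left sides telescope to 0, and the right sides sum to 6 + (-4) + (-1) = 1. So 0 ≥ 1, which is false.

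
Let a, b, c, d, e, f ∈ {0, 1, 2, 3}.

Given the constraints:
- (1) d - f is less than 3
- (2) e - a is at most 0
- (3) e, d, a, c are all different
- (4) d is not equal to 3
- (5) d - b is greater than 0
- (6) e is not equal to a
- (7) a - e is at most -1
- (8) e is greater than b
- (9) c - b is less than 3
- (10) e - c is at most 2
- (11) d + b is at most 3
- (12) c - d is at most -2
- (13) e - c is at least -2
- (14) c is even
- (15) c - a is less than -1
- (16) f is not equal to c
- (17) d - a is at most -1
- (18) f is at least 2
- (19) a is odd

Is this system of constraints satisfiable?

Constraints 7, 10, 12, and 17 give d − c ≥ 2, c − e ≥ -2, e − a ≥ 1, a − d ≥ 1.
Adding all 4 inequalities: the left sides telescope to 0, and the right sides sum to 2 + (-2) + 1 + 1 = 2. So 0 ≥ 2, which is false.

Unsatisfiable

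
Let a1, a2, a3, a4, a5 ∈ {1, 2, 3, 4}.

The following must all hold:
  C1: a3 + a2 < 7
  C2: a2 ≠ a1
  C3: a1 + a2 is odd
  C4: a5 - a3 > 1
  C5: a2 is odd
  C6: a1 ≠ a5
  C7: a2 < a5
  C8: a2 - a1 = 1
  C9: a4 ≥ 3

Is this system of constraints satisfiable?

Satisfiable

The assignment a1 = 2, a2 = 3, a3 = 2, a4 = 4, a5 = 4 works:
  constraint 1 holds since a3 + a2 = 5.
  constraint 4 holds since a5 - a3 = 2.
  constraint 8 holds since a2 - a1 = 1.
The rest check out directly.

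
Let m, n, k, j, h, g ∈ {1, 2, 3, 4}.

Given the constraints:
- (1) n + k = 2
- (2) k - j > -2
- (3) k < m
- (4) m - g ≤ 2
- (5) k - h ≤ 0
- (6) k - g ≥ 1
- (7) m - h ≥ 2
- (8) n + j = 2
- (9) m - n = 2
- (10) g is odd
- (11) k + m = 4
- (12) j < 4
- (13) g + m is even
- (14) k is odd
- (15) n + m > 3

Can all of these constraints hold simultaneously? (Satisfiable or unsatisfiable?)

Constraints 4, 5, 6, and 7 give g − m ≥ -2, m − h ≥ 2, h − k ≥ 0, k − g ≥ 1.
Adding all 4 inequalities: the left sides telescope to 0, and the right sides sum to (-2) + 2 + 0 + 1 = 1. So 0 ≥ 1, which is false.

Unsatisfiable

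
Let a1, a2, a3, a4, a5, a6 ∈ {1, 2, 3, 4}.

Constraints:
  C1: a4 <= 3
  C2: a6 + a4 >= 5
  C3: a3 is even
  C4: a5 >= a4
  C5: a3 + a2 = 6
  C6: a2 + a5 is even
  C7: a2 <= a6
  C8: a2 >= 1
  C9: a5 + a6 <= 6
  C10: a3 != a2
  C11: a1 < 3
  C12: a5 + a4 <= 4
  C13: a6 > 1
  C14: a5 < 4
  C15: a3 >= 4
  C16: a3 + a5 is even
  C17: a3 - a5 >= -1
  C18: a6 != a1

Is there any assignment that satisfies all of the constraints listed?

Setting (a1, a2, a3, a4, a5, a6) = (2, 2, 4, 2, 2, 3) satisfies everything: constraint 2: a6 + a4 = 5; constraint 5: a3 + a2 = 6, and the others follow.

Satisfiable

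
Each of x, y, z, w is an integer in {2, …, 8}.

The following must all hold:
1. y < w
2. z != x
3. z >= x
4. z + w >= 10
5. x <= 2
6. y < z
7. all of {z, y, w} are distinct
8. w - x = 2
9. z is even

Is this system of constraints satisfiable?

Satisfiable

Take x = 2, y = 2, z = 8, w = 4. Then constraint 4: z + w = 12; constraint 8: w - x = 2, and every other listed constraint is also met.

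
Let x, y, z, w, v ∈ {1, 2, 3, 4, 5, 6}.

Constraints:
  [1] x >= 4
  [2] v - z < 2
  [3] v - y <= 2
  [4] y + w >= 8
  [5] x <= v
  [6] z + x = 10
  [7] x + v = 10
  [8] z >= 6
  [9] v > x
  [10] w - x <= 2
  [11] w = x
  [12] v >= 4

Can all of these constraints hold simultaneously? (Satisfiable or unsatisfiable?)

Satisfiable

Setting (x, y, z, w, v) = (4, 5, 6, 4, 6) satisfies everything: constraint 2: v - z = 0; constraint 3: v - y = 1; constraint 4: y + w = 9, and the others follow.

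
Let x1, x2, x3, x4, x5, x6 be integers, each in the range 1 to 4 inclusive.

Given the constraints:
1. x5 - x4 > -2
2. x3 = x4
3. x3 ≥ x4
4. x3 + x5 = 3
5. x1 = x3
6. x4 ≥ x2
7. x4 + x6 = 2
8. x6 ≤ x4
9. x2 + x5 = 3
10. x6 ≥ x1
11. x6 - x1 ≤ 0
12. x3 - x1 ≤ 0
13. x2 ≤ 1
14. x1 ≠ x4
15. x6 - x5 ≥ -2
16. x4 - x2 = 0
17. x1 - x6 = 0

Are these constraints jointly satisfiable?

From constraints 2 and 5, x1 = x3 = x4, so x1 = x4. But constraint 14 says x1 ≠ x4. Contradiction.

Unsatisfiable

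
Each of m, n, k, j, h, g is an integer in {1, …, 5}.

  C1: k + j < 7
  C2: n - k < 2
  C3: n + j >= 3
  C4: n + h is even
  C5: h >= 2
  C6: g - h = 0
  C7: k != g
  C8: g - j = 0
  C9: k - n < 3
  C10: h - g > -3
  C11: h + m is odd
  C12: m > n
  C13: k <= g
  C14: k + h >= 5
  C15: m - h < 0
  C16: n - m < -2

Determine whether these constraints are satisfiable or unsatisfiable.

Setting (m, n, k, j, h, g) = (4, 1, 1, 5, 5, 5) satisfies everything: constraint 1: k + j = 6; constraint 2: n - k = 0; constraint 3: n + j = 6, and the others follow.

Satisfiable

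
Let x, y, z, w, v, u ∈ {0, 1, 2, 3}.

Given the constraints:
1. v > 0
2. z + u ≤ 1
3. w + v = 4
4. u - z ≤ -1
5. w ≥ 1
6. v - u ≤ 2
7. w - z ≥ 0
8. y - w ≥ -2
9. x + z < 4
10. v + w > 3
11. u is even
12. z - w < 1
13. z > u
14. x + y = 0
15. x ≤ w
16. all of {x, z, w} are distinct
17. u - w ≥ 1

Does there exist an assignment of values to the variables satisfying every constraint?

Unsatisfiable

Constraints 4, 7, and 17 give u − w ≥ 1, w − z ≥ 0, z − u ≥ 1.
Adding all 3 inequalities: the left sides telescope to 0, and the right sides sum to 1 + 0 + 1 = 2. So 0 ≥ 2, which is false.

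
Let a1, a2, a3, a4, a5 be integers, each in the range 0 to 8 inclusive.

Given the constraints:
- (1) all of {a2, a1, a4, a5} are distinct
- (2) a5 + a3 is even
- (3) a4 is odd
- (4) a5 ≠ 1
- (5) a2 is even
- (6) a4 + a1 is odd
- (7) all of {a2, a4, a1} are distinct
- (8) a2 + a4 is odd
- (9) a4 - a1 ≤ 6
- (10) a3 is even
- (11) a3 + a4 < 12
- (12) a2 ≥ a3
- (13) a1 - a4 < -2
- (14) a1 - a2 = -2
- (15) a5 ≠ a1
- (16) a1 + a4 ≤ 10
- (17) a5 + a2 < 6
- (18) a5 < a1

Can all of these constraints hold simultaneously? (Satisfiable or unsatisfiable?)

Try a1 = 2, a2 = 4, a3 = 4, a4 = 5, a5 = 0.
Check constraint 9: a4 - a1 = 3; constraint 11: a3 + a4 = 9. The remaining constraints are straightforward to verify.

Satisfiable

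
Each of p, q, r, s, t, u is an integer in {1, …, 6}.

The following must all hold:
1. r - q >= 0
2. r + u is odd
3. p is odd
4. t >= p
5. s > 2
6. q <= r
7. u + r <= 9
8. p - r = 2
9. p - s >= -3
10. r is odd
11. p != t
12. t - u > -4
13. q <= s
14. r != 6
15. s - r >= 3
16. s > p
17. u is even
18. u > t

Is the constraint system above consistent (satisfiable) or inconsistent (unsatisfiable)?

The assignment p = 3, q = 1, r = 1, s = 6, t = 5, u = 6 works:
  constraint 1 holds since r - q = 0.
  constraint 7 holds since u + r = 7.
  constraint 8 holds since p - r = 2.
The rest check out directly.

Satisfiable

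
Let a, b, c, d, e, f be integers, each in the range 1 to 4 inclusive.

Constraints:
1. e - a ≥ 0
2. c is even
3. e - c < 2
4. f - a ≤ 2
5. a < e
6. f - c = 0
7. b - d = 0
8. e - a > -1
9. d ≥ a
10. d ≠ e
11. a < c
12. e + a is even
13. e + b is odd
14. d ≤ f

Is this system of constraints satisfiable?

Try a = 2, b = 3, c = 4, d = 3, e = 4, f = 4.
Check constraint 1: e - a = 2; constraint 3: e - c = 0; constraint 4: f - a = 2. The remaining constraints are straightforward to verify.

Satisfiable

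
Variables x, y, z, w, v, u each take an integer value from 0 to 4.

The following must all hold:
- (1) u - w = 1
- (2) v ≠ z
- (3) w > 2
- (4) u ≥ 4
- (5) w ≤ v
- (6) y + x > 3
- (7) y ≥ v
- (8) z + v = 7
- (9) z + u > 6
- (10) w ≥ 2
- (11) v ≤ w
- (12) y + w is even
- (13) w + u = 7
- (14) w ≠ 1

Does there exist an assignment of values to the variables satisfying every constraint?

Satisfiable

Take x = 2, y = 3, z = 4, w = 3, v = 3, u = 4. Then constraint 1: u - w = 1; constraint 6: y + x = 5, and every other listed constraint is also met.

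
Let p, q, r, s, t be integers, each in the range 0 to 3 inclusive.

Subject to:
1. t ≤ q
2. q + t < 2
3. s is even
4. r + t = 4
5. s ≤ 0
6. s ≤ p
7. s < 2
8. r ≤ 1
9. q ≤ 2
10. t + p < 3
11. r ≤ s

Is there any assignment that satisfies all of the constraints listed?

Unsatisfiable

From constraints 5 and 11: r ≤ s ≤ 0. From constraints 1 and 9: t ≤ q ≤ 2. Hence r + t ≤ 2. But constraint 4 requires r + t = 4, and 4 > 2. Contradiction.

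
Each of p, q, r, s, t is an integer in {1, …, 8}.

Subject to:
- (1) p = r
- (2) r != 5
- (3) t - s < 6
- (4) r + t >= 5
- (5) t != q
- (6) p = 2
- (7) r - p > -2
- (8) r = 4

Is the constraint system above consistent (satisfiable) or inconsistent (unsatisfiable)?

Unsatisfiable

Constraint 6 fixes p = 2 and constraint 8 fixes r = 4, but constraint 1 requires p = r. Since 2 ≠ 4, contradiction.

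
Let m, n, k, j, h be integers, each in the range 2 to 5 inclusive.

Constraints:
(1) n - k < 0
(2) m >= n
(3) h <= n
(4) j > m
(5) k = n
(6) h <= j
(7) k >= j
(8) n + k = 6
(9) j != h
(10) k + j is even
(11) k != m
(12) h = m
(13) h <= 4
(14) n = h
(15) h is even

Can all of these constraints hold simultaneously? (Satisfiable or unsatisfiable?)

From constraints 5, 12, and 14, k = n = h = m, so k = m. But constraint 11 says k ≠ m. Contradiction.

Unsatisfiable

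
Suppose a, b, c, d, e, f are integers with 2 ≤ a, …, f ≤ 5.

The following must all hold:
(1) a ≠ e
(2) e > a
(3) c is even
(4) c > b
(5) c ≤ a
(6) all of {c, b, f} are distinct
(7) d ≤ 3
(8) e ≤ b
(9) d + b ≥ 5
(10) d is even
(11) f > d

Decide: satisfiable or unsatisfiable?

Constraints 2, 4, 5, and 8 give e ≤ b, b < c, c ≤ a, a < e. Chaining: e ≤ b < c ≤ a < e, which forces e < e — impossible.

Unsatisfiable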